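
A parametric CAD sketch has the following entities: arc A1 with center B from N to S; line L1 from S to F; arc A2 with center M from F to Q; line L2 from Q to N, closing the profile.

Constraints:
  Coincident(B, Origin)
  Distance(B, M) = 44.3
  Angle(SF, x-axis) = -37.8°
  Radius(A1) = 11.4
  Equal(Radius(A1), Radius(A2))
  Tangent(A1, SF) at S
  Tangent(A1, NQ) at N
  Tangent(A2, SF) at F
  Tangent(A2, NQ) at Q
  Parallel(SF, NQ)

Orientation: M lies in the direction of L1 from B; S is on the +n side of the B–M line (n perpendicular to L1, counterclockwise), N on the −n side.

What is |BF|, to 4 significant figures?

45.74

The slot axis is L1's direction at -37.8°, so u = (cos -37.8°, sin -37.8°) = (0.7902, -0.6129) and n = (−sin -37.8°, cos -37.8°) = (0.6129, 0.7902). B is at the origin and M lies 44.3 along u from B, so M = 44.3·u = (35.00, -27.15). Tangency of A1 to both parallel lines with radius 11.4 puts S and N at B ± 11.4·n: S = (6.987, 9.008), N = (-6.987, -9.008). Equal radii place F and Q the same way about M: F = M + 11.4·n = (41.99, -18.14), Q = M − 11.4·n = (28.02, -36.16). Then |BF| = |F − B| = 45.74.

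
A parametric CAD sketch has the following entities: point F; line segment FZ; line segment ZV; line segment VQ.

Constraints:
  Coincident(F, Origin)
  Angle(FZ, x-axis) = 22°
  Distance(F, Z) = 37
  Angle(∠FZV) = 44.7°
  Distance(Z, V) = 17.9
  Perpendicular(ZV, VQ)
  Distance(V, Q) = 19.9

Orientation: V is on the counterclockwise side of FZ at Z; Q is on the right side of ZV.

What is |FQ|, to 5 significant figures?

46.687

∠FZV = 44.7°, so ZV runs at 22.0° + (180° − 44.7°) = 157.30° from the x-axis; with |ZV| = 17.9, V = Z + 17.9·(cos 157.30°, sin 157.30°) = (17.792, 20.768). ZV is perpendicular to VQ; with |VQ| = 19.9 on the right of ZV, Q = V + 19.9·(0.38591, 0.92254) = (25.472, 39.127). Then |FQ| = |Q − F| = 46.687.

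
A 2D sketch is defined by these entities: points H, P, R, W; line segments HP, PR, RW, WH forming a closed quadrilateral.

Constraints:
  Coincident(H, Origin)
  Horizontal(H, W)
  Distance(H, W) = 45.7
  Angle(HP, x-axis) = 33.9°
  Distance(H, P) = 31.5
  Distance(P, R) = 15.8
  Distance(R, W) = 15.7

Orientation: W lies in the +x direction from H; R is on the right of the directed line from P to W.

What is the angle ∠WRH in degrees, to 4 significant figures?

167.3°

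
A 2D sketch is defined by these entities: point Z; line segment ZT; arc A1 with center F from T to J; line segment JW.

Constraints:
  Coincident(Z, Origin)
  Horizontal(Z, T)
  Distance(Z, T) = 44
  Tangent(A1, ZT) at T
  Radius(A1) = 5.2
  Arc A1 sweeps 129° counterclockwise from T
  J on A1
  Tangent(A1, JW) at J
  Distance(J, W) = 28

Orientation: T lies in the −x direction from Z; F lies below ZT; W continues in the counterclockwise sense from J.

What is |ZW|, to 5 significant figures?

42.888

Z is at the origin; Z and T share the same y with |ZT| = 44.0 and T on the −x side, so T = (-44.000, 0.0000). A1 meets ZT tangentially, so FT is at right angles to ZT, so F = T + (0, -5.2) = (-44.000, -5.2000). On A1, T sits at bearing 90° from F; a 129° counterclockwise sweep puts J at bearing 219°, so J = F + 5.2·(cos 219°, sin 219°) = (-48.041, -8.4725). A1 meets JW tangentially, so FJ is at right angles to JW, so JW runs along (−sin 219°, cos 219°); with |JW| = 28.0, W = (-30.420, -30.233). Then |ZW| = |W − Z| = 42.888.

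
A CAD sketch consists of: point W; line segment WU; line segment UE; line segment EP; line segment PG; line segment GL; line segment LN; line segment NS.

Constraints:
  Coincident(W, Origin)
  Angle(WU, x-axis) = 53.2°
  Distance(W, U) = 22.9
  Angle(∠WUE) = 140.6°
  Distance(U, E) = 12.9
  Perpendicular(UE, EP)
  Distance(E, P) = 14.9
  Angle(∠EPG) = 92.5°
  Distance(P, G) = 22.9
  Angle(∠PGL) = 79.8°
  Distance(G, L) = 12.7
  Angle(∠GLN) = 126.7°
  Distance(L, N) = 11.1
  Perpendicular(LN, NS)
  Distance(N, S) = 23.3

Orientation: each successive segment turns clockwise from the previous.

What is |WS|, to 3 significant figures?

30.7

∠GLN = 126.7° gives LN at 42.8° from the x-axis; with |LN| = 11.1, N = (14.6, 20.7). The perpendicularity gives NS at right angles to LN, so NS runs at -47.2°; with |NS| = 23.3, S = (30.4, 3.59). Then |WS| = |S − W| = 30.7.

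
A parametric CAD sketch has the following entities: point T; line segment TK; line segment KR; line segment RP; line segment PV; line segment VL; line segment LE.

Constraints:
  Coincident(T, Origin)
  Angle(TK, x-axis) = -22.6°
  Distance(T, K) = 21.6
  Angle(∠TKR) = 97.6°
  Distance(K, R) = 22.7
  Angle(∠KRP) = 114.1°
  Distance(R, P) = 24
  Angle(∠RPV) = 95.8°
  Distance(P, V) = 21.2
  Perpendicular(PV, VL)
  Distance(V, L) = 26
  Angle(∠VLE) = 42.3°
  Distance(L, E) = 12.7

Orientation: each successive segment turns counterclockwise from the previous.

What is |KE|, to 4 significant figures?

19.15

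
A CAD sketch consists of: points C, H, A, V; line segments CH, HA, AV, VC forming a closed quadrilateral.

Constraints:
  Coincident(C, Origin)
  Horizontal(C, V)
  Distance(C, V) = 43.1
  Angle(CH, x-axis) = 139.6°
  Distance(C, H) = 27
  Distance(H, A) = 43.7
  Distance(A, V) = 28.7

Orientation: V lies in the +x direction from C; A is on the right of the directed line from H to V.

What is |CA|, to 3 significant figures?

17.0

C is at the origin; C and V share the same y with |CV| = 43.1 and V in +x, so V = (43.1, 0). CH runs at 139.6° with |CH| = 27.0, so H = (-20.6, 17.5). A is determined by |HA| = 43.7 and |AV| = 28.7 together: it lies at the intersection of circle(H, 43.7) and circle(V, 28.7). With |HV| = 66.0, the foot of the radical line on HV is 41.2 from H and the perpendicular offset is √(43.7² − 41.2²) = 14.5. Taking the right-of-HV solution: A = (15.4, -7.38).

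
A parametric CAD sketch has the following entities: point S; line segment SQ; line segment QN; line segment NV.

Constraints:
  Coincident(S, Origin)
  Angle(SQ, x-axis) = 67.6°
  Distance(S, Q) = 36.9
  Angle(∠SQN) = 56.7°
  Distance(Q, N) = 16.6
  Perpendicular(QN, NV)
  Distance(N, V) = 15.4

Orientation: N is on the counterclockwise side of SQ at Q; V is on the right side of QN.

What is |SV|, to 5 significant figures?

46.386

S is at the origin; SQ runs at 67.6° with length 36.9, so Q = 36.9·(cos 67.6°, sin 67.6°) = (14.061, 34.116). ∠SQN = 56.7°, so QN runs at 67.6° + (180° − 56.7°) = 190.90° from the x-axis; with |QN| = 16.6, N = Q + 16.6·(cos 190.90°, sin 190.90°) = (-2.2390, 30.977). The perpendicularity gives NV at right angles to QN; with |NV| = 15.4 on the right of QN, V = N + 15.4·(-0.18910, 0.98196) = (-5.1511, 46.099). Then |SV| = |V − S| = 46.386.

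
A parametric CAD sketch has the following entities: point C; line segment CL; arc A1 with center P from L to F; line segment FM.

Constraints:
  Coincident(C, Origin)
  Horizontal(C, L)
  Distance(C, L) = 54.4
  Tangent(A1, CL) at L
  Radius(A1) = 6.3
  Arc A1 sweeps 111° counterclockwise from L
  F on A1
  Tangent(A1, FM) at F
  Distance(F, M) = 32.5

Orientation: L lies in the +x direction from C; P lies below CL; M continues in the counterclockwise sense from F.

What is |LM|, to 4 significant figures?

39.32

On A1, L sits at bearing 90° from P; a 111° counterclockwise sweep puts F at bearing 201°, so F = P + 6.3·(cos 201°, sin 201°) = (48.52, -8.558). Tangency of A1 to FM means the radius PF is perpendicular to FM, so FM runs along (−sin 201°, cos 201°); with |FM| = 32.5, M = (60.17, -38.90). Then |LM| = |M − L| = 39.32.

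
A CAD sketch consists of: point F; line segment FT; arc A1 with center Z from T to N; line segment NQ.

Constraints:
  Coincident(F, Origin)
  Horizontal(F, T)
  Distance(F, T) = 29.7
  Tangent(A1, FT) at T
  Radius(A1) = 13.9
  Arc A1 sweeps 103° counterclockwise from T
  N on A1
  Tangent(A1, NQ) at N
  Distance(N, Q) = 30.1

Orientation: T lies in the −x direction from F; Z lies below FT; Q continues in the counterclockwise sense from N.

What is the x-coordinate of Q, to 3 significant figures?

-36.5

On A1, T sits at bearing 90° from Z; a 103° counterclockwise sweep puts N at bearing 193°, so N = Z + 13.9·(cos 193°, sin 193°) = (-43.2, -17.0). Since A1 is tangent to NQ there, ZN ⟂ NQ, so NQ runs along (−sin 193°, cos 193°); with |NQ| = 30.1, Q = (-36.5, -46.4). So Q.x = -36.5.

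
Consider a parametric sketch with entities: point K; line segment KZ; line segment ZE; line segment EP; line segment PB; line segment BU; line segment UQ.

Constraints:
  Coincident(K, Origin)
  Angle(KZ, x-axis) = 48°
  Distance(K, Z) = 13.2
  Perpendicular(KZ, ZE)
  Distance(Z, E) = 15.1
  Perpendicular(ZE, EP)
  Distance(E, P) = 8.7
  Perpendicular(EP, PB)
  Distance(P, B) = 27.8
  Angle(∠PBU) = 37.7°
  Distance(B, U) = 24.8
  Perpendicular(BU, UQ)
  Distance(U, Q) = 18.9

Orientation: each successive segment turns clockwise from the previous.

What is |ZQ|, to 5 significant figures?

20.336

K is at the origin; KZ runs at 48.0° with length 13.2, so Z = (8.8325, 9.8095). The perpendicularity gives ZE at right angles to KZ, so ZE runs at -42.000°; with |ZE| = 15.1, E = (20.054, -0.29436). ZE ⟂ EP, so EP runs at -132.00°; with |EP| = 8.7, P = (14.233, -6.7597). The perpendicularity gives PB at right angles to EP, so PB runs at 138.00°; with |PB| = 27.8, B = (-6.4269, 11.842). ∠PBU = 37.7° gives BU at -4.3000° from the x-axis; with |BU| = 24.8, U = (18.303, 9.9826). The perpendicularity gives UQ at right angles to BU, so UQ runs at -94.300°; with |UQ| = 18.9, Q = (16.886, -8.8642). Then |ZQ| = |Q − Z| = 20.336.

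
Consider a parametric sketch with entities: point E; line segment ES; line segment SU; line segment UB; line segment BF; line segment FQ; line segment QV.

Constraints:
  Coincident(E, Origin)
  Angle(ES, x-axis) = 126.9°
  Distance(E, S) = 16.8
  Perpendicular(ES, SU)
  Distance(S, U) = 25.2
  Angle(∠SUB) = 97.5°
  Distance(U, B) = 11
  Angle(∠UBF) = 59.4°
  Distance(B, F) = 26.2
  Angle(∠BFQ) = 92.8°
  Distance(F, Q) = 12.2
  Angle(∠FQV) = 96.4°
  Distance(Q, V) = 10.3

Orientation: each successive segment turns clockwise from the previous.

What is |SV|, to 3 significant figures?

18.7

∠BFQ = 92.8° gives FQ at 107° from the x-axis; with |FQ| = 12.2, Q = (-11.2, 26.1). ∠FQV = 96.4° gives QV at 23.0° from the x-axis; with |QV| = 10.3, V = (-1.69, 30.2). Then |SV| = |V − S| = 18.7.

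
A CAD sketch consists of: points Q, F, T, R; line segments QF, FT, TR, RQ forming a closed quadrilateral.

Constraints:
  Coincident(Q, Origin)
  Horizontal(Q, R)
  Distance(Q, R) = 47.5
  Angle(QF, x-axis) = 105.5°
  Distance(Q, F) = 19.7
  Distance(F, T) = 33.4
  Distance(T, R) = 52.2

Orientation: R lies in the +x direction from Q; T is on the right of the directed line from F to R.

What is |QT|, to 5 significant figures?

14.570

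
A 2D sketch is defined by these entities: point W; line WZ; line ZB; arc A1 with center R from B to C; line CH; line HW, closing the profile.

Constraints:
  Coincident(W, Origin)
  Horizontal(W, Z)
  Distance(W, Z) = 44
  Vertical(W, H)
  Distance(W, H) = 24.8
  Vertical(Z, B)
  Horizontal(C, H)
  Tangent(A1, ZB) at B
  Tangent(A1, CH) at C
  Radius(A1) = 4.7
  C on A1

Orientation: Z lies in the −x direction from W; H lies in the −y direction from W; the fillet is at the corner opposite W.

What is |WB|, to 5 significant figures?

48.374

The virtual corner opposite W is at (-44.000, -24.800). Since A1 is tangent to ZB there, RB ⟂ ZB and tangency of A1 to CH means the radius RC is perpendicular to CH, with radius 4.7, so the center R sits 4.7 in from both sides at R = (-39.300, -20.100). That places the tangent points at B = (-44.000, -20.100) on ZB and C = (-39.300, -24.800) on CH. Then |WB| = |B − W| = 48.374.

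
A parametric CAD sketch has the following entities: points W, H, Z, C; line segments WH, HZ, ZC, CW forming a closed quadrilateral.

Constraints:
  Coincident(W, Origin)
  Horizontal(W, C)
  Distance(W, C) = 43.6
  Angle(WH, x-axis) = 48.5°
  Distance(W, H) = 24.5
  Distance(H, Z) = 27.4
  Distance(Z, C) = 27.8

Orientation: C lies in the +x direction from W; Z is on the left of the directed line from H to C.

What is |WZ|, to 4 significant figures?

50.32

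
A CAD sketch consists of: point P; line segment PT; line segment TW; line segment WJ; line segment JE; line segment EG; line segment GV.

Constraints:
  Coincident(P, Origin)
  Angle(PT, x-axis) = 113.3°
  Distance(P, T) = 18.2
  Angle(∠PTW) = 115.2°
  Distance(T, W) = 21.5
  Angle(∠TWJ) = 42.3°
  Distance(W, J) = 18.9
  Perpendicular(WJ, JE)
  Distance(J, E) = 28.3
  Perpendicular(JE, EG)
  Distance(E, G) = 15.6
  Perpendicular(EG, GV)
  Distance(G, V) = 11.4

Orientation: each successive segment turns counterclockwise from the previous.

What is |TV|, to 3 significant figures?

12.8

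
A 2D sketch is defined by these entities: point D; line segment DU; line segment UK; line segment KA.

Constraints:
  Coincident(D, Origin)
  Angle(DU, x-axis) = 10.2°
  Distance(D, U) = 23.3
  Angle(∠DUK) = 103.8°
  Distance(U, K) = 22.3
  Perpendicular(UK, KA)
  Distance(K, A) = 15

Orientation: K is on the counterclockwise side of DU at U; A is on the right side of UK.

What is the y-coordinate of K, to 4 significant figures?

26.38

D is at the origin; DU runs at 10.2° with length 23.3, so U = 23.3·(cos 10.2°, sin 10.2°) = (22.93, 4.126). ∠DUK = 103.8°, so UK runs at 10.2° + (180° − 103.8°) = 86.40° from the x-axis; with |UK| = 22.3, K = U + 22.3·(cos 86.40°, sin 86.40°) = (24.33, 26.38). So K.y = 26.38.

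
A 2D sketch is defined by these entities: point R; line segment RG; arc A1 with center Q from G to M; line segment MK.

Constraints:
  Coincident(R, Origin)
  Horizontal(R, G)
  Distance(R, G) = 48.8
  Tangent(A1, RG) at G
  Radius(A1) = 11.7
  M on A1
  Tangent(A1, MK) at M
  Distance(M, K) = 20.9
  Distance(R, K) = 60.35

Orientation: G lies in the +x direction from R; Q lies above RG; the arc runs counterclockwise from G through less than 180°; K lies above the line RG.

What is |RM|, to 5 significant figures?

61.514

Checks: |QM| = 11.70 ✓; ∠(QM, MK) = 90.00° ✓; |MK| = 20.90 ✓; |RK| = 60.35 ✓.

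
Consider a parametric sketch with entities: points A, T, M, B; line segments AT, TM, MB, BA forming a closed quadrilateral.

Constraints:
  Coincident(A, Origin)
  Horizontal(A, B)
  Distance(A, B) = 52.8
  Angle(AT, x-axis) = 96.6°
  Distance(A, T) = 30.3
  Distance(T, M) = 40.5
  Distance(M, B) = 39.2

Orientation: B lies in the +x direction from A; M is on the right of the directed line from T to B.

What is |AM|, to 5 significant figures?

15.494

Checks: |TM| = 40.50 ✓; |MB| = 39.20 ✓.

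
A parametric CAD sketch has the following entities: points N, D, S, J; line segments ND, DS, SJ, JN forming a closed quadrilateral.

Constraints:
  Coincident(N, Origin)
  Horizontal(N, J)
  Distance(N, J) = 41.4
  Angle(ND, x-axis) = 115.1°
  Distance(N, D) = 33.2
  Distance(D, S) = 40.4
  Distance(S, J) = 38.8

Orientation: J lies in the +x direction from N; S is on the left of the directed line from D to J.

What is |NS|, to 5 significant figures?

44.035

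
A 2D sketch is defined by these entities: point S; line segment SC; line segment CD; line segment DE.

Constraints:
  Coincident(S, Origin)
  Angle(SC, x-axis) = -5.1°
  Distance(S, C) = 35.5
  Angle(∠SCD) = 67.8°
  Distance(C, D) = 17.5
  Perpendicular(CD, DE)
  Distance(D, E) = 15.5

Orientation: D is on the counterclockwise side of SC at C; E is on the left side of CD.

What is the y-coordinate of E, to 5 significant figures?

9.0130

S is at the origin; SC runs at -5.1° with length 35.5, so C = 35.5·(cos -5.1°, sin -5.1°) = (35.359, -3.1557). ∠SCD = 67.8°, so CD runs at -5.1° + (180° − 67.8°) = 107.10° from the x-axis; with |CD| = 17.5, D = C + 17.5·(cos 107.10°, sin 107.10°) = (30.214, 13.571). CD is perpendicular to DE; with |DE| = 15.5 on the left of CD, E = D + 15.5·(-0.95579, -0.29404) = (15.399, 9.0130). So E.y = 9.0130.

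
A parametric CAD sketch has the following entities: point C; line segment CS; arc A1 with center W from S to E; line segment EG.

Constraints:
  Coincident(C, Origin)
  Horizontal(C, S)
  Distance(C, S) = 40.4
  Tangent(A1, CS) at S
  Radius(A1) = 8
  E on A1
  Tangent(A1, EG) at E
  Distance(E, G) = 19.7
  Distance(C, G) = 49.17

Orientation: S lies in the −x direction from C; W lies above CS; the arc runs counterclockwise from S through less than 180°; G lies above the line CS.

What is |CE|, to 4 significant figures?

34.57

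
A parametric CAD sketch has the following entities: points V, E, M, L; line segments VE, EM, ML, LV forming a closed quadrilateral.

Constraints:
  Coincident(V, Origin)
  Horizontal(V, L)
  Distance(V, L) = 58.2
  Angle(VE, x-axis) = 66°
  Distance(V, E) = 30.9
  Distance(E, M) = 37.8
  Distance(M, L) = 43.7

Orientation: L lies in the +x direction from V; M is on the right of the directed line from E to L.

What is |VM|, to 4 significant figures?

18.19

V is at the origin; VL is horizontal with |VL| = 58.2 and L in +x, so L = (58.2, 0). VE runs at 66.0° with |VE| = 30.9, so E = (12.57, 28.23). M is determined by |EM| = 37.8 and |ML| = 43.7 together: it lies at the intersection of circle(E, 37.8) and circle(L, 43.7). With |EL| = 53.66, the foot of the radical line on EL is 22.35 from E and the perpendicular offset is √(37.8² − 22.35²) = 30.49. Taking the right-of-EL solution: M = (15.54, -9.455).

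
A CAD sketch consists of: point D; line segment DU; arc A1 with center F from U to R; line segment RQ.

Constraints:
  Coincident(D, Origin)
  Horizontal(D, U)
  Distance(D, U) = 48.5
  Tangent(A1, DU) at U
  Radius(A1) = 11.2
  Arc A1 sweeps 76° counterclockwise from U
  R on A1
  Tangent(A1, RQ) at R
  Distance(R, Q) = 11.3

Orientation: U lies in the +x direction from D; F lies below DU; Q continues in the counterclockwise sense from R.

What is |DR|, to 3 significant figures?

38.6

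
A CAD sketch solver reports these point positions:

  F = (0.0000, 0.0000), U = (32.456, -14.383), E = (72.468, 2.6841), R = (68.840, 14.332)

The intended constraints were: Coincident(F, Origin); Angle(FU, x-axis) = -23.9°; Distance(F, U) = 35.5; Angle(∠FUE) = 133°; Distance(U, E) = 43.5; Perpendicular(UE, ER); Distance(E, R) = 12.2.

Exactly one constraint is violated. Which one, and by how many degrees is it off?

Perpendicular(UE, ER) — off by 5.80°.

F = (0.00, 0.00) ✓; FU at -23.90° ✓; |FU| = 35.50 ✓; ∠FUE = 133.0° ✓; |UE| = 43.50 ✓; ∠(UE, ER) = 84.20° ✗; |ER| = 12.20 ✓.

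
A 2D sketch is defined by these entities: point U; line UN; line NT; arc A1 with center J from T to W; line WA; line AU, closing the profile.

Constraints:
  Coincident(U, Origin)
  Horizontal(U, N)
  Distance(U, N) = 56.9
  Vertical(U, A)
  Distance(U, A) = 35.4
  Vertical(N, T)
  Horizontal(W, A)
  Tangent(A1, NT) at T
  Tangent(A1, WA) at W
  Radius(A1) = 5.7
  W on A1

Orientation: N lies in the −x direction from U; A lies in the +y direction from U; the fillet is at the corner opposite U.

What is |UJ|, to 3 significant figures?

59.2

U is at the origin; UN is horizontal with |UN| = 56.9 and N on the −x side, so N = (-56.9, 0.00). UA is vertical with |UA| = 35.4 and A on the +y side, so A = (0.00, 35.4). The virtual corner opposite U is at (-56.9, 35.4). Tangency of A1 to NT means the radius JT is perpendicular to NT and tangency of A1 to WA means the radius JW is perpendicular to WA, with radius 5.7, so the center J sits 5.7 in from both sides at J = (-51.2, 29.7). Then |UJ| = |J − U| = 59.2.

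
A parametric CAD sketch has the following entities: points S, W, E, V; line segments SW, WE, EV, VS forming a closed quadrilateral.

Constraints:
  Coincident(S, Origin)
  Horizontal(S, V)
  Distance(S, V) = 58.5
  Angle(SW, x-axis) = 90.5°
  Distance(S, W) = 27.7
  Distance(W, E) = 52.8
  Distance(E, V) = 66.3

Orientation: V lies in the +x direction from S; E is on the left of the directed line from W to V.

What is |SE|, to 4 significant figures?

74.22

Checks: |WE| = 52.80 ✓; |EV| = 66.30 ✓.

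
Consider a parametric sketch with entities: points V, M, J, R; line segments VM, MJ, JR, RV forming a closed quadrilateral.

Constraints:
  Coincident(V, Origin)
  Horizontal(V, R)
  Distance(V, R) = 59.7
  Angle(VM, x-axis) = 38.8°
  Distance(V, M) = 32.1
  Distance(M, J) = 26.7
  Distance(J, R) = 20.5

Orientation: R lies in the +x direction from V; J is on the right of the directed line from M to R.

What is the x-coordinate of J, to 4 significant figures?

39.34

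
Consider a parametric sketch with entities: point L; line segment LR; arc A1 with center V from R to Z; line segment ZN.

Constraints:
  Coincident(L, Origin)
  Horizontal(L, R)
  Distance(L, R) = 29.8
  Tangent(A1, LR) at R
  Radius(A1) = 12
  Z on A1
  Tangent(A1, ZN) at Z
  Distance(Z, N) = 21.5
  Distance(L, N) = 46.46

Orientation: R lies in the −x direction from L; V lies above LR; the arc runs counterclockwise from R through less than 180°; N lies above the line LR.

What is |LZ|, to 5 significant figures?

25.765

L is at the origin; L and R share the same y with |LR| = 29.8 and R on the −x side, so R = (-29.800, 0.0000). A1 meets LR tangentially, so VR is at right angles to LR, so V = R + (0, 12) = (-29.800, 12.000). Since VZ ⟂ ZN (tangency), |VN| = √(12.0² + 21.5²) = 24.622 regardless of where Z sits on A1. So N lies on both circle(L, 46.46) and circle(V, 24.622); the above-LR intersection is N = (-28.625, 36.594). Z is the foot of the tangent from N: Z = (-19.055, 17.342).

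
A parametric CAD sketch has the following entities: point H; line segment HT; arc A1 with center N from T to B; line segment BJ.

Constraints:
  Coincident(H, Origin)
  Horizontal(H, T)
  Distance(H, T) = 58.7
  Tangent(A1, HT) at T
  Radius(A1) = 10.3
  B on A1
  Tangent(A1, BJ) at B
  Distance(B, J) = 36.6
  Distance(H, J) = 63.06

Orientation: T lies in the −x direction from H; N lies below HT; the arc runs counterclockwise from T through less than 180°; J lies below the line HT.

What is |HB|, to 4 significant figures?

68.81

H is at the origin; H and T share the same y with |HT| = 58.7 and T on the −x side, so T = (-58.70, 0.000). Since A1 is tangent to HT there, NT ⟂ HT, so N = T + (0, -10.3) = (-58.70, -10.30). Since NB ⟂ BJ (tangency), |NJ| = √(10.3² + 36.6²) = 38.02 regardless of where B sits on A1. So J lies on both circle(H, 63.06) and circle(N, 38.02); the below-HT intersection is J = (-43.86, -45.31). B is the foot of the tangent from J: B = (-66.74, -16.74).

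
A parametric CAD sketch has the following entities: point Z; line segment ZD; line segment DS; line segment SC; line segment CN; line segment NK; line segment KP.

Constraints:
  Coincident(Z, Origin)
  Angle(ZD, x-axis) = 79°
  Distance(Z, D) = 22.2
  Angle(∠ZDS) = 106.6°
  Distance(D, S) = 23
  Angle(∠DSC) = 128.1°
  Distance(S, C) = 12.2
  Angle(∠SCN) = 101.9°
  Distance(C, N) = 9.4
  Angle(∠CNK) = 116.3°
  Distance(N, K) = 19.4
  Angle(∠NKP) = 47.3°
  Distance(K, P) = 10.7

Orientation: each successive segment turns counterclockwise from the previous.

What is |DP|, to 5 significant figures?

15.849

Z is at the origin; ZD runs at 79.0° with length 22.2, so D = (4.2360, 21.792). ∠ZDS = 106.6° gives DS at 152.40° from the x-axis; with |DS| = 23.0, S = (-16.147, 32.448). ∠DSC = 128.1° gives SC at -155.70° from the x-axis; with |SC| = 12.2, C = (-27.266, 27.427). ∠SCN = 101.9° gives CN at -77.600° from the x-axis; with |CN| = 9.4, N = (-25.247, 18.247). ∠CNK = 116.3° gives NK at -13.900° from the x-axis; with |NK| = 19.4, K = (-6.4154, 13.586). ∠NKP = 47.3° gives KP at 118.80° from the x-axis; with |KP| = 10.7, P = (-11.570, 22.963). Then |DP| = |P − D| = 15.849.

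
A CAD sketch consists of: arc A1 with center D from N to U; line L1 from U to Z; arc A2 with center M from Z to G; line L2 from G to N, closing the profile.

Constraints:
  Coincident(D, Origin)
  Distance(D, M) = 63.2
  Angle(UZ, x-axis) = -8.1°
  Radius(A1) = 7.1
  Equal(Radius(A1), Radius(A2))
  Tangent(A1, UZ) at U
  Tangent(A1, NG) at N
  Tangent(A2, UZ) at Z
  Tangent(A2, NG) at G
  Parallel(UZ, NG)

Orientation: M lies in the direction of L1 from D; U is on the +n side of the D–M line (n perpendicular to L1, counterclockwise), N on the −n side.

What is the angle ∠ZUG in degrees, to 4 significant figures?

12.66°

Tangency of A1 to both parallel lines with radius 7.1 puts U and N at D ± 7.1·n: U = (1.000, 7.029), N = (-1.000, -7.029). Equal radii place Z and G the same way about M: Z = M + 7.1·n = (63.57, -1.876), G = M − 7.1·n = (61.57, -15.93). Then cos ∠ZUG = UZ·UG / (|UZ||UG|), giving 12.66°.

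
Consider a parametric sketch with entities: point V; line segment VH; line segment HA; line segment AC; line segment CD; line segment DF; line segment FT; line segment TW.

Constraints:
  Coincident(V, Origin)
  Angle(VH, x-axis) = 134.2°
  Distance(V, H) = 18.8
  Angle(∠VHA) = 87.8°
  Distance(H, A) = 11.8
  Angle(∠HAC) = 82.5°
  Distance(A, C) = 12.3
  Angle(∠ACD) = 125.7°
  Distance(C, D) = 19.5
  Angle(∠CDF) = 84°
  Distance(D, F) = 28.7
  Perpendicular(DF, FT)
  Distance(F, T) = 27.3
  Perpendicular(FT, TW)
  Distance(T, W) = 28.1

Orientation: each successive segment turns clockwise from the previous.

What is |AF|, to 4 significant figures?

30.08

V is at the origin; VH runs at 134.2° with length 18.8, so H = (-13.11, 13.48). ∠VHA = 87.8° gives HA at 42.00° from the x-axis; with |HA| = 11.8, A = (-4.338, 21.37). ∠HAC = 82.5° gives AC at -55.50° from the x-axis; with |AC| = 12.3, C = (2.629, 11.24). ∠ACD = 125.7° gives CD at -109.8° from the x-axis; with |CD| = 19.5, D = (-3.976, -7.110). ∠CDF = 84.0° gives DF at 154.2° from the x-axis; with |DF| = 28.7, F = (-29.82, 5.381). Then |AF| = |F − A| = 30.08.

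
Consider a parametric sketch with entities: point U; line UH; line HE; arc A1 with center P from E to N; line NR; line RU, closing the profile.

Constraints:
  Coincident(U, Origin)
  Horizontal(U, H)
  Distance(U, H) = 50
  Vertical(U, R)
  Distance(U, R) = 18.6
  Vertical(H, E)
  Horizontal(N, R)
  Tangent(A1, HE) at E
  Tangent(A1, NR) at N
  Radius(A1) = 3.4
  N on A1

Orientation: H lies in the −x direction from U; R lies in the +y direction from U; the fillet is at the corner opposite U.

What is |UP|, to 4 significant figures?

49.02

U is at the origin; UH is horizontal with |UH| = 50.0 and H on the −x side, so H = (-50.00, 0.000). UR is vertical with |UR| = 18.6 and R on the +y side, so R = (0.000, 18.60). The virtual corner opposite U is at (-50.00, 18.60). A1 meets HE tangentially, so PE is at right angles to HE and since A1 is tangent to NR there, PN ⟂ NR, with radius 3.4, so the center P sits 3.4 in from both sides at P = (-46.60, 15.20). Then |UP| = |P − U| = 49.02.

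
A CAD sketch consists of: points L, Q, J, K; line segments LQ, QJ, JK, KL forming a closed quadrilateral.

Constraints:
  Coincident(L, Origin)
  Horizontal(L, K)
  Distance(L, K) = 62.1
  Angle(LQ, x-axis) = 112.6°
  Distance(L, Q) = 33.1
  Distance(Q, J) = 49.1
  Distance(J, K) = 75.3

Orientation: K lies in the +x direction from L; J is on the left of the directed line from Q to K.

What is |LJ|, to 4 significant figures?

68.28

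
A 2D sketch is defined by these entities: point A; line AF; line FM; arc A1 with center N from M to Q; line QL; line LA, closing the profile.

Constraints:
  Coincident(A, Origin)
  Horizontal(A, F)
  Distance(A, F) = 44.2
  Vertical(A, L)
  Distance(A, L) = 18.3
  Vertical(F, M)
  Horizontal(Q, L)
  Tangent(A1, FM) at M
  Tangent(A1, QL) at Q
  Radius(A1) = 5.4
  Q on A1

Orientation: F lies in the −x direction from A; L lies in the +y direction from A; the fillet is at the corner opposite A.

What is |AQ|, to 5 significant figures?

42.899

A is at the origin; A and F share the same y with |AF| = 44.2 and F on the −x side, so F = (-44.200, 0.0000). AL is vertical with |AL| = 18.3 and L on the +y side, so L = (0.0000, 18.300). The virtual corner opposite A is at (-44.200, 18.300). Since A1 is tangent to FM there, NM ⟂ FM and since A1 is tangent to QL there, NQ ⟂ QL, with radius 5.4, so the center N sits 5.4 in from both sides at N = (-38.800, 12.900). That places the tangent points at M = (-44.200, 12.900) on FM and Q = (-38.800, 18.300) on QL. Then |AQ| = |Q − A| = 42.899.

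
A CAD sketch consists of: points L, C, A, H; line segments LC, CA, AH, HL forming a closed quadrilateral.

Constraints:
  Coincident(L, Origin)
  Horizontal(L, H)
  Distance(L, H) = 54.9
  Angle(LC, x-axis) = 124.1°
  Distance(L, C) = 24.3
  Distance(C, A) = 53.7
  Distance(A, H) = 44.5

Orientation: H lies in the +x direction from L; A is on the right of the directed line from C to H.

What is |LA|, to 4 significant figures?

29.41

Checks: LC at 124.1° ✓; |CA| = 53.70 ✓; |AH| = 44.50 ✓.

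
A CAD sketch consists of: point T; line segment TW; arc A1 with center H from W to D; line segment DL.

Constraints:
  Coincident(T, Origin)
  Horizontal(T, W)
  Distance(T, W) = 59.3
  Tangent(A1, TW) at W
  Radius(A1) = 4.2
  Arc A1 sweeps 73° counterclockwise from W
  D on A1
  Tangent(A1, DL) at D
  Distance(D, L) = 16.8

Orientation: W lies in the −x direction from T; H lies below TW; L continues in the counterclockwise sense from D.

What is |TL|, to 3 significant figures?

70.8

T is at the origin; T and W share the same y with |TW| = 59.3 and W on the −x side, so W = (-59.3, 0.00). Since A1 is tangent to TW there, HW ⟂ TW, so H = W + (0, -4.2) = (-59.3, -4.20). On A1, W sits at bearing 90° from H; a 73° counterclockwise sweep puts D at bearing 163°, so D = H + 4.2·(cos 163°, sin 163°) = (-63.3, -2.97). A1 meets DL tangentially, so HD is at right angles to DL, so DL runs along (−sin 163°, cos 163°); with |DL| = 16.8, L = (-68.2, -19.0). Then |TL| = |L − T| = 70.8.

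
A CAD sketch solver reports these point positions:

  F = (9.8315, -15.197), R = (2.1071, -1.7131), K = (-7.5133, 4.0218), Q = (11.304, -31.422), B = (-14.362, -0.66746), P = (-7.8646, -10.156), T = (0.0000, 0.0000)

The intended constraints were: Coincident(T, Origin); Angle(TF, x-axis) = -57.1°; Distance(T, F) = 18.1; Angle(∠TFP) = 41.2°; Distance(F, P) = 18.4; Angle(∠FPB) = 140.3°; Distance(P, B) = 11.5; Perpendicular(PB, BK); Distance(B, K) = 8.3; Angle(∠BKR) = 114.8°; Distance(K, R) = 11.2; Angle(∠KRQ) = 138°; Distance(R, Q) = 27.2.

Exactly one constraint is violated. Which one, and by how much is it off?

Distance(R, Q) = 27.2 — off by 3.90.

T = (0.00, 0.00) ✓; TF at -57.10° ✓; |TF| = 18.10 ✓; ∠TFP = 41.20° ✓; |FP| = 18.40 ✓; ∠FPB = 140.3° ✓; |PB| = 11.50 ✓; ∠(PB, BK) = 90.00° ✓; |BK| = 8.300 ✓; ∠BKR = 114.8° ✓; |KR| = 11.20 ✓; ∠KRQ = 138.0° ✓; |RQ| = 31.10 ✗.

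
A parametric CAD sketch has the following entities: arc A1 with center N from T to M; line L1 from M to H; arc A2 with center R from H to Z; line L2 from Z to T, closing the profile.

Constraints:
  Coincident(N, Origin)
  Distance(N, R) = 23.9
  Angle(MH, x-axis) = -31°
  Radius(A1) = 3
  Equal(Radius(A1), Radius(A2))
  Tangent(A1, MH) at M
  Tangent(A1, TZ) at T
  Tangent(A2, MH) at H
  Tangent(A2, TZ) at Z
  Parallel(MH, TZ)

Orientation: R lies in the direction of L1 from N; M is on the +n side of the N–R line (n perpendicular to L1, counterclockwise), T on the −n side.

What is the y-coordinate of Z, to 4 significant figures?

-14.88

Tangency of A1 to both parallel lines with radius 3.0 puts M and T at N ± 3.0·n: M = (1.545, 2.572), T = (-1.545, -2.572). Equal radii place H and Z the same way about R: H = R + 3.0·n = (22.03, -9.738), Z = R − 3.0·n = (18.94, -14.88). So Z.y = -14.88.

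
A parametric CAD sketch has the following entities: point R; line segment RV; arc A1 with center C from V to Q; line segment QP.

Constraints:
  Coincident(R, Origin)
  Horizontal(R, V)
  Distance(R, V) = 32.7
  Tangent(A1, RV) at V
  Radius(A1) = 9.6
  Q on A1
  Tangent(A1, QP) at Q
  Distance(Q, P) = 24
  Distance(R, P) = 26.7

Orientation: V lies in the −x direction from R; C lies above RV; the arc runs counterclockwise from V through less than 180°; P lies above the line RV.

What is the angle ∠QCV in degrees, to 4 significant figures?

56.11°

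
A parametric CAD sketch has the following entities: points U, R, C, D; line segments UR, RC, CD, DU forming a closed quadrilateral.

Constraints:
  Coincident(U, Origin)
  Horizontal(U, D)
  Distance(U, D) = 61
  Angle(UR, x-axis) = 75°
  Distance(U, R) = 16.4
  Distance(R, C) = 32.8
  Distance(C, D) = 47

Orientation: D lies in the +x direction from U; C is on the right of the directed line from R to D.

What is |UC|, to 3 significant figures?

21.9

Checks: U = (0.00, 0.00) ✓; |RC| = 32.80 ✓; |CD| = 47.00 ✓.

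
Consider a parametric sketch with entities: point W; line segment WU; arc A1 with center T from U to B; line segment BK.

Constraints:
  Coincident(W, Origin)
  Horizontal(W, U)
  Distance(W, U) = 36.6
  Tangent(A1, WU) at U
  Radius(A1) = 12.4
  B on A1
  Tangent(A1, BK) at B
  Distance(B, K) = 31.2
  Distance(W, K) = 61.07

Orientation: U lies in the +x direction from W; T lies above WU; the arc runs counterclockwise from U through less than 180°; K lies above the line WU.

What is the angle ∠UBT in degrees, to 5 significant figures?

37.456°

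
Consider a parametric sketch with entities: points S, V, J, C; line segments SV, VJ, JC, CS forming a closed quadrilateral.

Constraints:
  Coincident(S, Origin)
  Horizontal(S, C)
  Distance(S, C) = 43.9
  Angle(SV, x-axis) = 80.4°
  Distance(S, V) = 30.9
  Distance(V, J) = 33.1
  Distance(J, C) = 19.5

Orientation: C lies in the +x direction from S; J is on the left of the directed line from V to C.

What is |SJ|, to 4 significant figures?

39.83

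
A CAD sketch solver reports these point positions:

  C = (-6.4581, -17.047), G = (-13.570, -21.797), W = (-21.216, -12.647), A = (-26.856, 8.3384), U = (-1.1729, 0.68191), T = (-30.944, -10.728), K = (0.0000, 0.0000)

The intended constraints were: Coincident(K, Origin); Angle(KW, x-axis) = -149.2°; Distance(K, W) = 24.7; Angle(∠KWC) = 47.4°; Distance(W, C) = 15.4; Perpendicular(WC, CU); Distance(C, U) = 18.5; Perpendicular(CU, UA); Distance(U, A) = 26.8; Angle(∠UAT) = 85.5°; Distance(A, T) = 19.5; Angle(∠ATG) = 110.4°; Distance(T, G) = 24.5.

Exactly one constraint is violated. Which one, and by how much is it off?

Distance(T, G) = 24.5 — off by 3.90.

K = (0.00, 0.00) ✓; KW at -149.2° ✓; |KW| = 24.70 ✓; ∠KWC = 47.40° ✓; |WC| = 15.40 ✓; ∠(WC, CU) = 90.00° ✓; |CU| = 18.50 ✓; ∠(CU, UA) = 90.00° ✓; |UA| = 26.80 ✓; ∠UAT = 85.50° ✓; |AT| = 19.50 ✓; ∠ATG = 110.4° ✓; |TG| = 20.60 ✗.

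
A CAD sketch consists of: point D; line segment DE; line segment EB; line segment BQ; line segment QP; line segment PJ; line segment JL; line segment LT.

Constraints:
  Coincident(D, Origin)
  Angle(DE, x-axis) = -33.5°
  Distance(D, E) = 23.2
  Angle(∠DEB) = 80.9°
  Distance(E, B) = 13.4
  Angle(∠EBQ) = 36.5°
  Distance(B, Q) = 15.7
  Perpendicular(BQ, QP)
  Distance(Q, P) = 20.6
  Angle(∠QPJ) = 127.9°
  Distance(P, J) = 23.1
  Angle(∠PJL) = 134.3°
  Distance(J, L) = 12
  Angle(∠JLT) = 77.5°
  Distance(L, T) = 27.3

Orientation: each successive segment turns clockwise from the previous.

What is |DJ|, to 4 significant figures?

53.13

D is at the origin; DE runs at -33.5° with length 23.2, so E = (19.35, -12.80). ∠DEB = 80.9° gives EB at -132.6° from the x-axis; with |EB| = 13.4, B = (10.28, -22.67). ∠EBQ = 36.5° gives BQ at 83.90° from the x-axis; with |BQ| = 15.7, Q = (11.94, -7.058). BQ ⟂ QP, so QP runs at -6.100°; with |QP| = 20.6, P = (32.43, -9.247). ∠QPJ = 127.9° gives PJ at -58.20° from the x-axis; with |PJ| = 23.1, J = (44.60, -28.88). Then |DJ| = |J − D| = 53.13.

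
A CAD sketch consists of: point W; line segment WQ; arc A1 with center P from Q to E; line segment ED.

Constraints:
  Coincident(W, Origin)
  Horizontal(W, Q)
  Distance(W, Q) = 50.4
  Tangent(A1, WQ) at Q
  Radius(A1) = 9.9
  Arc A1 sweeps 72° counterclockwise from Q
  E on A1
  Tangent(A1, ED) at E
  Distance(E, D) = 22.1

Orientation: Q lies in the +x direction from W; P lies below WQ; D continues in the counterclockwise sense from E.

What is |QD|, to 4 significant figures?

32.25

On A1, Q sits at bearing 90° from P; a 72° counterclockwise sweep puts E at bearing 162°, so E = P + 9.9·(cos 162°, sin 162°) = (40.98, -6.841). Since A1 is tangent to ED there, PE ⟂ ED, so ED runs along (−sin 162°, cos 162°); with |ED| = 22.1, D = (34.16, -27.86). Then |QD| = |D − Q| = 32.25.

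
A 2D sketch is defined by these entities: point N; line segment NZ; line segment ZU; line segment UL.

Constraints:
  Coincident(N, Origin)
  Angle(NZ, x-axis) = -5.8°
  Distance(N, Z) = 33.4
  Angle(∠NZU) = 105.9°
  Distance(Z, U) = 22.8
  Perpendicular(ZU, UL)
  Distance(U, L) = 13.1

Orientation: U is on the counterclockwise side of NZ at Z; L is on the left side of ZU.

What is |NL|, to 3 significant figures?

37.2

∠NZU = 105.9°, so ZU runs at -5.8° + (180° − 105.9°) = 68.3° from the x-axis; with |ZU| = 22.8, U = Z + 22.8·(cos 68.3°, sin 68.3°) = (41.7, 17.8). ZU is perpendicular to UL; with |UL| = 13.1 on the left of ZU, L = U + 13.1·(-0.929, 0.370) = (29.5, 22.7). Then |NL| = |L − N| = 37.2.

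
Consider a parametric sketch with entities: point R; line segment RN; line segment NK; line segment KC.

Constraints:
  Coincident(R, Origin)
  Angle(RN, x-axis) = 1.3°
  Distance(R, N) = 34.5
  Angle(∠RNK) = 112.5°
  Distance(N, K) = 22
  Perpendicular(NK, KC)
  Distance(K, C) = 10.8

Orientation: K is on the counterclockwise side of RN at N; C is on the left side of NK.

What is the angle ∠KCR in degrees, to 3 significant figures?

121°

∠RNK = 112.5°, so NK runs at 1.3° + (180° − 112.5°) = 68.8° from the x-axis; with |NK| = 22.0, K = N + 22.0·(cos 68.8°, sin 68.8°) = (42.4, 21.3). NK is perpendicular to KC; with |KC| = 10.8 on the left of NK, C = K + 10.8·(-0.932, 0.362) = (32.4, 25.2). Then cos ∠KCR = CK·CR / (|CK||CR|), giving 121°.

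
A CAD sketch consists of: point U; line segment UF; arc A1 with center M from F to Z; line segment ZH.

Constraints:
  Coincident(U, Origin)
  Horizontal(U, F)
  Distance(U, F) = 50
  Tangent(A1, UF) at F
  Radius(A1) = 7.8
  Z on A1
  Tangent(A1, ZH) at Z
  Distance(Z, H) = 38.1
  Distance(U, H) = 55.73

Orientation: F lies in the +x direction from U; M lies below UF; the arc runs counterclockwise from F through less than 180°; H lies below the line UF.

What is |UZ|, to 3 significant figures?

42.8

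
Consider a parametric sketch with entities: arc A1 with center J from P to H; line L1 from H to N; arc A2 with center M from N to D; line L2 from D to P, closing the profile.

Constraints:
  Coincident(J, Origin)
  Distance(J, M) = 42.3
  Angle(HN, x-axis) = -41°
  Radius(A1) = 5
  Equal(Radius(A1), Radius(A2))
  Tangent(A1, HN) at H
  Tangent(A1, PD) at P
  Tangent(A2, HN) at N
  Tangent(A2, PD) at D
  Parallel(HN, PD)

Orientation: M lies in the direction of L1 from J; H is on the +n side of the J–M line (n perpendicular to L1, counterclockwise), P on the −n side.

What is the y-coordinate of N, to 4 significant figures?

-23.98

The slot axis is L1's direction at -41.0°, so u = (cos -41.0°, sin -41.0°) = (0.7547, -0.6561) and n = (−sin -41.0°, cos -41.0°) = (0.6561, 0.7547). J is at the origin and M lies 42.3 along u from J, so M = 42.3·u = (31.92, -27.75). Tangency of A1 to both parallel lines with radius 5.0 puts H and P at J ± 5.0·n: H = (3.280, 3.774), P = (-3.280, -3.774). Equal radii place N and D the same way about M: N = M + 5.0·n = (35.20, -23.98), D = M − 5.0·n = (28.64, -31.52). So N.y = -23.98.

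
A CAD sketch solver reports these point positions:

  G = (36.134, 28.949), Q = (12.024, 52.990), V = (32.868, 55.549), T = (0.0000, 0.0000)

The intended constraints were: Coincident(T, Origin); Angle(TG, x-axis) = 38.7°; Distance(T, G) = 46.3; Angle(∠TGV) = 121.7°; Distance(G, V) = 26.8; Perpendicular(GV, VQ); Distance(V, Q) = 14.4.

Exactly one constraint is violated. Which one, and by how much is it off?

Distance(V, Q) = 14.4 — off by 6.60.

T = (0.00, 0.00) ✓; TG at 38.70° ✓; |TG| = 46.30 ✓; ∠TGV = 121.7° ✓; |GV| = 26.80 ✓; ∠(GV, VQ) = 90.00° ✓; |VQ| = 21.00 ✗.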